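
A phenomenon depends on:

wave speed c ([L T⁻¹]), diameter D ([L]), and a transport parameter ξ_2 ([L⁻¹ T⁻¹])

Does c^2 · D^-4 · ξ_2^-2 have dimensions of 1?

Sum the exponent of each base dimension across the product:
  M: 2·[c]_M − 4·[D]_M − 2·[ξ_2]_M = 2·(0) − 4·(0) − 2·(0) = 0
  L: 2·[c]_L − 4·[D]_L − 2·[ξ_2]_L = 2·(1) − 4·(1) − 2·(-1) = 0
  T: 2·[c]_T − 4·[D]_T − 2·[ξ_2]_T = 2·(-1) − 4·(0) − 2·(-1) = 0
All base exponents vanish — dimensionless.

yes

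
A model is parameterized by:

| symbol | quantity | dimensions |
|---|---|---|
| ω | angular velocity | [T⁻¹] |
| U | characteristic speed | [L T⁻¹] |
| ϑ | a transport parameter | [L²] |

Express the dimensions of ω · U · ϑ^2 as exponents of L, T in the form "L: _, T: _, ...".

Collect each base-dimension exponent across the product:
  L: (0) + (1) + 2·(2) = 5
  T: (-1) + (-1) + 2·(0) = -2
So the dimensions are [L⁵ T⁻²].

L: 5, T: -2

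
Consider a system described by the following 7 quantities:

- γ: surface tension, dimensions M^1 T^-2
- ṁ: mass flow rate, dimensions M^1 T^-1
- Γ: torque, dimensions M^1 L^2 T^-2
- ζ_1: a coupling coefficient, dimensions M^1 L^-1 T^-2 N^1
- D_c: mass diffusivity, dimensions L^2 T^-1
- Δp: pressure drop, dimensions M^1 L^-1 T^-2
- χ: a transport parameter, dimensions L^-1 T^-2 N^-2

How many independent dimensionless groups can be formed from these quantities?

3

There are 7 variables and 4 base dimensions (M, L, T, N).
The dimension matrix has rank 4.
Independent dimensionless groups: 7 − 4 = 3.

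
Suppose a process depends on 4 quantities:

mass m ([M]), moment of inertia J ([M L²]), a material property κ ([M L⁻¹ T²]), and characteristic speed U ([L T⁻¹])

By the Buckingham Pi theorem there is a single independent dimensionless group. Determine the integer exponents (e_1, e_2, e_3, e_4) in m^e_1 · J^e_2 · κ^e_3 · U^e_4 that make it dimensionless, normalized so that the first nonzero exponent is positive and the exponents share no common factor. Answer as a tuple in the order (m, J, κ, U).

M: e_1·(1) + e_2·(1) + e_3·(1) + e_4·(0) = 0
L: e_1·(0) + e_2·(2) + e_3·(-1) + e_4·(1) = 0
T: e_1·(0) + e_2·(0) + e_3·(2) + e_4·(-1) = 0
Solving this homogeneous linear system for the smallest-integer solution (first nonzero entry positive) gives (1, 1, -2, -4).

(1, 1, -2, -4)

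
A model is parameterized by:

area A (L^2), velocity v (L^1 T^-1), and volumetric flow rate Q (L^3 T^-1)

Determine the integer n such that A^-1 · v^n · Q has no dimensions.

-1

Balance the L exponent: (1)·n from v, plus −(2) + (3) = 1 from the rest, must sum to zero.
n + 1 = 0, so n = -1.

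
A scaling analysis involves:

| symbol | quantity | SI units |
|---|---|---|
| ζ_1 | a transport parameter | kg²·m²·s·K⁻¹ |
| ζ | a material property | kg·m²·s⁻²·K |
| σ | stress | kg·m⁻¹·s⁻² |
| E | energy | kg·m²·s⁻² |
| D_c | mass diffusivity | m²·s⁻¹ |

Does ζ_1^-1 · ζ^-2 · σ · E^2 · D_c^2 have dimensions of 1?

no

Sum the exponent of each base dimension across the product:
  M: −[ζ_1]_M − 2·[ζ]_M + [σ]_M + 2·[E]_M + 2·[D_c]_M = −(2) − 2·(1) + (1) + 2·(1) + 2·(0) = -1
  L: −[ζ_1]_L − 2·[ζ]_L + [σ]_L + 2·[E]_L + 2·[D_c]_L = −(2) − 2·(2) + (-1) + 2·(2) + 2·(2) = 1
  T: −[ζ_1]_T − 2·[ζ]_T + [σ]_T + 2·[E]_T + 2·[D_c]_T = −(1) − 2·(-2) + (-2) + 2·(-2) + 2·(-1) = -5
  Θ: −[ζ_1]_Θ − 2·[ζ]_Θ + [σ]_Θ + 2·[E]_Θ + 2·[D_c]_Θ = −(-1) − 2·(1) + (0) + 2·(0) + 2·(0) = -1
Net dimensions [M⁻¹ L T⁻⁵ Θ⁻¹] ≠ [1] — not dimensionless.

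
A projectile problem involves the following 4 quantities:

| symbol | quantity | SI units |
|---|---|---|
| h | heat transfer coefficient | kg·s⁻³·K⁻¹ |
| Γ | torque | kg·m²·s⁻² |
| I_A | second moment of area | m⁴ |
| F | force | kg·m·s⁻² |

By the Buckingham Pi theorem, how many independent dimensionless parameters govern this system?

There are 4 variables and 4 base dimensions (M, L, T, Θ).
The dimension matrix has rank 3 (less than 4: the dimension vectors are linearly dependent).
Independent dimensionless groups: 4 − 3 = 1.

1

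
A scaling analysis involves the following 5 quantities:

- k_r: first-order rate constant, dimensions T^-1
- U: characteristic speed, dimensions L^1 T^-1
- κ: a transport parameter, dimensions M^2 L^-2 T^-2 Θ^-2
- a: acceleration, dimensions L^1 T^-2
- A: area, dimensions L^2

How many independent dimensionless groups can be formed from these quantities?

2

There are 5 variables and 4 base dimensions (M, L, T, Θ).
The dimension matrix has rank 3 (less than 4: the dimension vectors are linearly dependent).
Independent dimensionless groups: 5 − 3 = 2.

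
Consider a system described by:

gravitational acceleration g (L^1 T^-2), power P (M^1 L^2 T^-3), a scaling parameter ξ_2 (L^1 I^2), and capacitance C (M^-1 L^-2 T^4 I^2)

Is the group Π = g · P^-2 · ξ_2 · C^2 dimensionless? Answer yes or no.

Sum the exponent of each base dimension across the product:
  M: [g]_M − 2·[P]_M + [ξ_2]_M + 2·[C]_M = (0) − 2·(1) + (0) + 2·(-1) = -4
  L: [g]_L − 2·[P]_L + [ξ_2]_L + 2·[C]_L = (1) − 2·(2) + (1) + 2·(-2) = -6
  T: [g]_T − 2·[P]_T + [ξ_2]_T + 2·[C]_T = (-2) − 2·(-3) + (0) + 2·(4) = 12
  I: [g]_I − 2·[P]_I + [ξ_2]_I + 2·[C]_I = (0) − 2·(0) + (2) + 2·(2) = 6
Net dimensions [M⁻⁴ L⁻⁶ T¹² I⁶] ≠ [1] — not dimensionless.

no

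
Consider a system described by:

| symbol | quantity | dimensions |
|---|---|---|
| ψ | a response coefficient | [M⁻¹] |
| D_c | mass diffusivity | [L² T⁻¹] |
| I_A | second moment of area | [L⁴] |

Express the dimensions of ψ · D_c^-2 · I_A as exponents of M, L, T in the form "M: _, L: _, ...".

Collect each base-dimension exponent across the product:
  M: (-1) − 2·(0) + (0) = -1
  L: (0) − 2·(2) + (4) = 0
  T: (0) − 2·(-1) + (0) = 2
So the dimensions are [M⁻¹ T²].

M: -1, L: 0, T: 2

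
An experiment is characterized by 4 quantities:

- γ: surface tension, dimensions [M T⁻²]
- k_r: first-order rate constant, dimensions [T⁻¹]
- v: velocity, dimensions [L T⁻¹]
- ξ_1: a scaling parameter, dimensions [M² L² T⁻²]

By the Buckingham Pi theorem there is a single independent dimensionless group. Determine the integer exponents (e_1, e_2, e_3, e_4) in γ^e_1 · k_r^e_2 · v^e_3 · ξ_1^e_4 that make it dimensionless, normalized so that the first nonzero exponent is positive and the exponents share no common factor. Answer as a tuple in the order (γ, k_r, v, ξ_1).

M: e_1·(1) + e_2·(0) + e_3·(0) + e_4·(2) = 0
L: e_1·(0) + e_2·(0) + e_3·(1) + e_4·(2) = 0
T: e_1·(-2) + e_2·(-1) + e_3·(-1) + e_4·(-2) = 0
Solving this homogeneous linear system for the smallest-integer solution (first nonzero entry positive) gives (2, -4, 2, -1).

(2, -4, 2, -1)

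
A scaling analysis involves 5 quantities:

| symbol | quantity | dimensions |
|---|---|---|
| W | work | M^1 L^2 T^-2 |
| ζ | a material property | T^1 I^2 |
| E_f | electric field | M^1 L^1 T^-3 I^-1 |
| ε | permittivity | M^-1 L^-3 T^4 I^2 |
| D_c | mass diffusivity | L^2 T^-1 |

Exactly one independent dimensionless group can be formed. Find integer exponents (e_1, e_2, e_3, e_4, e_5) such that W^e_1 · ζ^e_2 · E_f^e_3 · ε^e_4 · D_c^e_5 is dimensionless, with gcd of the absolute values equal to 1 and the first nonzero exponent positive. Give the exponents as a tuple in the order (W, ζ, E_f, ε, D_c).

M: e_1·(1) + e_2·(0) + e_3·(1) + e_4·(-1) + e_5·(0) = 0
L: e_1·(2) + e_2·(0) + e_3·(1) + e_4·(-3) + e_5·(2) = 0
T: e_1·(-2) + e_2·(1) + e_3·(-3) + e_4·(4) + e_5·(-1) = 0
I: e_1·(0) + e_2·(2) + e_3·(-1) + e_4·(2) + e_5·(0) = 0
Solving this homogeneous linear system for the smallest-integer solution (first nonzero entry positive) gives (2, -3, 2, 4, 3).

(2, -3, 2, 4, 3)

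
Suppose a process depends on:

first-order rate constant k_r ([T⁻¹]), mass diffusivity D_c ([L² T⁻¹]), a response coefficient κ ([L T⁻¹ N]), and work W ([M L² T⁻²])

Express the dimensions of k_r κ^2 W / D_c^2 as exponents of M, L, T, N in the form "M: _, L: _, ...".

M: 1, L: 0, T: -3, N: 2

Collect each base-dimension exponent across the product:
  M: (0) − 2·(0) + 2·(0) + (1) = 1
  L: (0) − 2·(2) + 2·(1) + (2) = 0
  T: (-1) − 2·(-1) + 2·(-1) + (-2) = -3
  N: (0) − 2·(0) + 2·(1) + (0) = 2
So the dimensions are [M T⁻³ N²].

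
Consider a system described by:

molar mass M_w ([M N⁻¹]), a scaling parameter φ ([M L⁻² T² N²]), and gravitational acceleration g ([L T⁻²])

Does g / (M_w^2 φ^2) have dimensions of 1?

Sum the exponent of each base dimension across the product:
  M: −2·[M_w]_M − 2·[φ]_M + [g]_M = −2·(1) − 2·(1) + (0) = -4
  L: −2·[M_w]_L − 2·[φ]_L + [g]_L = −2·(0) − 2·(-2) + (1) = 5
  T: −2·[M_w]_T − 2·[φ]_T + [g]_T = −2·(0) − 2·(2) + (-2) = -6
  N: −2·[M_w]_N − 2·[φ]_N + [g]_N = −2·(-1) − 2·(2) + (0) = -2
Net dimensions [M⁻⁴ L⁵ T⁻⁶ N⁻²] ≠ [1] — not dimensionless.

no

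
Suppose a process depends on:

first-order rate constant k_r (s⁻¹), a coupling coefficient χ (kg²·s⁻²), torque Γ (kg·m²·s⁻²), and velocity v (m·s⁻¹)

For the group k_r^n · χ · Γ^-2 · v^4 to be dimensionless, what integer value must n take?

-2

Balance the T exponent: (-1)·n from k_r, plus (-2) − 2·(-2) + 4·(-1) = -2 from the rest, must sum to zero.
−n − 2 = 0, so n = -2.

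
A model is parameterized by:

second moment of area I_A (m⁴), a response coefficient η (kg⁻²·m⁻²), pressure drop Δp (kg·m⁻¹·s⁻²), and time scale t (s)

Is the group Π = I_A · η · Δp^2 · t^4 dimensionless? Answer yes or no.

yes

Sum the exponent of each base dimension across the product:
  M: [I_A]_M + [η]_M + 2·[Δp]_M + 4·[t]_M = (0) + (-2) + 2·(1) + 4·(0) = 0
  L: [I_A]_L + [η]_L + 2·[Δp]_L + 4·[t]_L = (4) + (-2) + 2·(-1) + 4·(0) = 0
  T: [I_A]_T + [η]_T + 2·[Δp]_T + 4·[t]_T = (0) + (0) + 2·(-2) + 4·(1) = 0
All base exponents vanish — dimensionless.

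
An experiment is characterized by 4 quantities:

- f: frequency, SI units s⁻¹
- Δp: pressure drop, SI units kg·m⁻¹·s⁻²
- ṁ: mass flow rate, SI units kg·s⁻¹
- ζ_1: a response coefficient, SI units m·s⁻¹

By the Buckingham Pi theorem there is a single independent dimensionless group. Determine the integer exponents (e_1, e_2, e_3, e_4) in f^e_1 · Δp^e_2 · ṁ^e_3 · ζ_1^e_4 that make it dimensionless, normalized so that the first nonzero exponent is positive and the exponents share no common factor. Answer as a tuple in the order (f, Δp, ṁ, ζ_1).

(2, -1, 1, -1)

M: e_1·(0) + e_2·(1) + e_3·(1) + e_4·(0) = 0
L: e_1·(0) + e_2·(-1) + e_3·(0) + e_4·(1) = 0
T: e_1·(-1) + e_2·(-2) + e_3·(-1) + e_4·(-1) = 0
Solving this homogeneous linear system for the smallest-integer solution (first nonzero entry positive) gives (2, -1, 1, -1).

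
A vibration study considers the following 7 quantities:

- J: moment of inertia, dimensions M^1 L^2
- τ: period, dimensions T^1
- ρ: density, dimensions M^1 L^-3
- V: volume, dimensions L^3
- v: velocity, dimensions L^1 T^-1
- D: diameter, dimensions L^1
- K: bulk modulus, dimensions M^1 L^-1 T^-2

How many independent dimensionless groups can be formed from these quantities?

There are 7 variables and 3 base dimensions (M, L, T).
The dimension matrix has rank 3.
Independent dimensionless groups: 7 − 3 = 4.

4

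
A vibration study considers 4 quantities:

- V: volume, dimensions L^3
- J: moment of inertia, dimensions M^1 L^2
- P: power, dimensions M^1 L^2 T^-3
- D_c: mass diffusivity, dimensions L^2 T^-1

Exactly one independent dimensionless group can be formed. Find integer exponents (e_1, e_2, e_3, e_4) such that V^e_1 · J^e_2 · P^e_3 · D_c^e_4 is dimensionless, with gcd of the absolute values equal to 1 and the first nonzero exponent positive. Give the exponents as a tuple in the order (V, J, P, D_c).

M: e_1·(0) + e_2·(1) + e_3·(1) + e_4·(0) = 0
L: e_1·(3) + e_2·(2) + e_3·(2) + e_4·(2) = 0
T: e_1·(0) + e_2·(0) + e_3·(-3) + e_4·(-1) = 0
Solving this homogeneous linear system for the smallest-integer solution (first nonzero entry positive) gives (2, -1, 1, -3).

(2, -1, 1, -3)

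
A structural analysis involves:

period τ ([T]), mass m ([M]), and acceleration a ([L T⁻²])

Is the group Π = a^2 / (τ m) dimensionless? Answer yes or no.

no

Sum the exponent of each base dimension across the product:
  M: −[τ]_M − [m]_M + 2·[a]_M = −(0) − (1) + 2·(0) = -1
  L: −[τ]_L − [m]_L + 2·[a]_L = −(0) − (0) + 2·(1) = 2
  T: −[τ]_T − [m]_T + 2·[a]_T = −(1) − (0) + 2·(-2) = -5
Net dimensions [M⁻¹ L² T⁻⁵] ≠ [1] — not dimensionless.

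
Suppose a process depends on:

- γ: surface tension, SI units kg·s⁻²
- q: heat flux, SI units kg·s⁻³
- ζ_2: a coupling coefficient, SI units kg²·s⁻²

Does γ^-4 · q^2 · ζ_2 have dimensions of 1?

yes

Sum the exponent of each base dimension across the product:
  M: −4·[γ]_M + 2·[q]_M + [ζ_2]_M = −4·(1) + 2·(1) + (2) = 0
  L: −4·[γ]_L + 2·[q]_L + [ζ_2]_L = −4·(0) + 2·(0) + (0) = 0
  T: −4·[γ]_T + 2·[q]_T + [ζ_2]_T = −4·(-2) + 2·(-3) + (-2) = 0
All base exponents vanish — dimensionless.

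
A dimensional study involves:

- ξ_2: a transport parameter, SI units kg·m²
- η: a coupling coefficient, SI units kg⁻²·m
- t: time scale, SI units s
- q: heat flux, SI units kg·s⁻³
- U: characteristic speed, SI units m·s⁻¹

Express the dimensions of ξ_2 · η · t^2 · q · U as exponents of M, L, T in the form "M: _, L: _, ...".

M: 0, L: 4, T: -2

Collect each base-dimension exponent across the product:
  M: (1) + (-2) + 2·(0) + (1) + (0) = 0
  L: (2) + (1) + 2·(0) + (0) + (1) = 4
  T: (0) + (0) + 2·(1) + (-3) + (-1) = -2
So the dimensions are [L⁴ T⁻²].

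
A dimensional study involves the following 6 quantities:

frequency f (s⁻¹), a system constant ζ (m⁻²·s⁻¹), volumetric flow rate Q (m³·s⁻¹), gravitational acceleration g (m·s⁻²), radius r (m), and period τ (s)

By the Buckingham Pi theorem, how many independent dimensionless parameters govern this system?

4

There are 6 variables and 2 base dimensions (L, T).
The dimension matrix has rank 2.
Independent dimensionless groups: 6 − 2 = 4.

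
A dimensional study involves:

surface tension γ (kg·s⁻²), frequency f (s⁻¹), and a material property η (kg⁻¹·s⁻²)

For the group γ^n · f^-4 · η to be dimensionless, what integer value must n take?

Balance the M exponent: (1)·n from γ, plus −4·(0) + (-1) = -1 from the rest, must sum to zero.
n − 1 = 0, so n = 1.

1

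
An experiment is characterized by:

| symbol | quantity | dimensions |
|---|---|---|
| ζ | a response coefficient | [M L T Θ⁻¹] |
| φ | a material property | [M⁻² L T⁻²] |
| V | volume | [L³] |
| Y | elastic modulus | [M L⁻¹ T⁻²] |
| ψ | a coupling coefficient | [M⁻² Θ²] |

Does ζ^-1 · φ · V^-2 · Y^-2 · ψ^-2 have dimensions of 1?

no

Sum the exponent of each base dimension across the product:
  M: −[ζ]_M + [φ]_M − 2·[V]_M − 2·[Y]_M − 2·[ψ]_M = −(1) + (-2) − 2·(0) − 2·(1) − 2·(-2) = -1
  L: −[ζ]_L + [φ]_L − 2·[V]_L − 2·[Y]_L − 2·[ψ]_L = −(1) + (1) − 2·(3) − 2·(-1) − 2·(0) = -4
  T: −[ζ]_T + [φ]_T − 2·[V]_T − 2·[Y]_T − 2·[ψ]_T = −(1) + (-2) − 2·(0) − 2·(-2) − 2·(0) = 1
  Θ: −[ζ]_Θ + [φ]_Θ − 2·[V]_Θ − 2·[Y]_Θ − 2·[ψ]_Θ = −(-1) + (0) − 2·(0) − 2·(0) − 2·(2) = -3
Net dimensions [M⁻¹ L⁻⁴ T Θ⁻³] ≠ [1] — not dimensionless.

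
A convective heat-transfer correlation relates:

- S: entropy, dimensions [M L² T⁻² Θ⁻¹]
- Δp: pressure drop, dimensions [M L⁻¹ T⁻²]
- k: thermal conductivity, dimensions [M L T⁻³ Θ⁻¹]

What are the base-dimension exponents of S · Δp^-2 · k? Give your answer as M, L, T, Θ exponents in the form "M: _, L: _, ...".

M: 0, L: 5, T: -1, Θ: -2

Collect each base-dimension exponent across the product:
  M: (1) − 2·(1) + (1) = 0
  L: (2) − 2·(-1) + (1) = 5
  T: (-2) − 2·(-2) + (-3) = -1
  Θ: (-1) − 2·(0) + (-1) = -2
So the dimensions are [L⁵ T⁻¹ Θ⁻²].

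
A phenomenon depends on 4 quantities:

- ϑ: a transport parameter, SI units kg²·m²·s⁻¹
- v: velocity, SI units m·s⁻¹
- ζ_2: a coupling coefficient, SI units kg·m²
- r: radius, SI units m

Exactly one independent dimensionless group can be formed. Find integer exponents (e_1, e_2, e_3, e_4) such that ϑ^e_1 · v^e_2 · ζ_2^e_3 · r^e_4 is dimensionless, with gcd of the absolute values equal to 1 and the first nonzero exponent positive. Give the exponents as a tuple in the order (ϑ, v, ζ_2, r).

(1, -1, -2, 3)

M: e_1·(2) + e_2·(0) + e_3·(1) + e_4·(0) = 0
L: e_1·(2) + e_2·(1) + e_3·(2) + e_4·(1) = 0
T: e_1·(-1) + e_2·(-1) + e_3·(0) + e_4·(0) = 0
Solving this homogeneous linear system for the smallest-integer solution (first nonzero entry positive) gives (1, -1, -2, 3).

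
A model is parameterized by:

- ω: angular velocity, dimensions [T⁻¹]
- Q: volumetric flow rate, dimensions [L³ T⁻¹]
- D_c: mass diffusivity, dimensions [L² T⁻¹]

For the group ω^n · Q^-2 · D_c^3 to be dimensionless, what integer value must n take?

-1

Balance the T exponent: (-1)·n from ω, plus −2·(-1) + 3·(-1) = -1 from the rest, must sum to zero.
−n − 1 = 0, so n = -1.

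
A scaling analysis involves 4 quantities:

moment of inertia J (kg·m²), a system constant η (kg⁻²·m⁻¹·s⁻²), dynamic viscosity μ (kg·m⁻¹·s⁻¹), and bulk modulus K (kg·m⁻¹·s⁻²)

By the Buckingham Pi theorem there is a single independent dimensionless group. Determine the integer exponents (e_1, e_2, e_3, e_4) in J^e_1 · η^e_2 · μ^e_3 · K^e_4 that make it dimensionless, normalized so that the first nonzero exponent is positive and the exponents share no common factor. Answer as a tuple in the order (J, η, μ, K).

(1, 1, 4, -3)

M: e_1·(1) + e_2·(-2) + e_3·(1) + e_4·(1) = 0
L: e_1·(2) + e_2·(-1) + e_3·(-1) + e_4·(-1) = 0
T: e_1·(0) + e_2·(-2) + e_3·(-1) + e_4·(-2) = 0
Solving this homogeneous linear system for the smallest-integer solution (first nonzero entry positive) gives (1, 1, 4, -3).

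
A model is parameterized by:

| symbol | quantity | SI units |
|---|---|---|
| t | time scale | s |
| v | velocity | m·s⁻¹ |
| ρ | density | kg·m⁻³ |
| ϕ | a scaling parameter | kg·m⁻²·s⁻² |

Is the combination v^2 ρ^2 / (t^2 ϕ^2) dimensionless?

yes

Sum the exponent of each base dimension across the product:
  M: −2·[t]_M + 2·[v]_M + 2·[ρ]_M − 2·[ϕ]_M = −2·(0) + 2·(0) + 2·(1) − 2·(1) = 0
  L: −2·[t]_L + 2·[v]_L + 2·[ρ]_L − 2·[ϕ]_L = −2·(0) + 2·(1) + 2·(-3) − 2·(-2) = 0
  T: −2·[t]_T + 2·[v]_T + 2·[ρ]_T − 2·[ϕ]_T = −2·(1) + 2·(-1) + 2·(0) − 2·(-2) = 0
All base exponents vanish — dimensionless.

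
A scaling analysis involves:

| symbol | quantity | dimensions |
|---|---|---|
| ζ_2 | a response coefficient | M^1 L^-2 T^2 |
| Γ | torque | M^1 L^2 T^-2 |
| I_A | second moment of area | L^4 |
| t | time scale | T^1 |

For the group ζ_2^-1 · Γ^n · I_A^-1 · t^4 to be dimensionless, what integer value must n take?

Balance the M exponent: (1)·n from Γ, plus −(1) − (0) + 4·(0) = -1 from the rest, must sum to zero.
n − 1 = 0, so n = 1.

1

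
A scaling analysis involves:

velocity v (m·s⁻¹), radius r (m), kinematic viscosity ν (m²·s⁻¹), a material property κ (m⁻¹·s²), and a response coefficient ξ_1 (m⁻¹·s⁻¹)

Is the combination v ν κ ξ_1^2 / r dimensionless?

no

Sum the exponent of each base dimension across the product:
  L: [v]_L − [r]_L + [ν]_L + [κ]_L + 2·[ξ_1]_L = (1) − (1) + (2) + (-1) + 2·(-1) = -1
  T: [v]_T − [r]_T + [ν]_T + [κ]_T + 2·[ξ_1]_T = (-1) − (0) + (-1) + (2) + 2·(-1) = -2
Net dimensions [L⁻¹ T⁻²] ≠ [1] — not dimensionless.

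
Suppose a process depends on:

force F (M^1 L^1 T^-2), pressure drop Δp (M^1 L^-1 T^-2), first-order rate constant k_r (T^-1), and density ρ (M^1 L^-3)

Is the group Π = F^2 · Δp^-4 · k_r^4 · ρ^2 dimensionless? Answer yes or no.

yes

Sum the exponent of each base dimension across the product:
  M: 2·[F]_M − 4·[Δp]_M + 4·[k_r]_M + 2·[ρ]_M = 2·(1) − 4·(1) + 4·(0) + 2·(1) = 0
  L: 2·[F]_L − 4·[Δp]_L + 4·[k_r]_L + 2·[ρ]_L = 2·(1) − 4·(-1) + 4·(0) + 2·(-3) = 0
  T: 2·[F]_T − 4·[Δp]_T + 4·[k_r]_T + 2·[ρ]_T = 2·(-2) − 4·(-2) + 4·(-1) + 2·(0) = 0
All base exponents vanish — dimensionless.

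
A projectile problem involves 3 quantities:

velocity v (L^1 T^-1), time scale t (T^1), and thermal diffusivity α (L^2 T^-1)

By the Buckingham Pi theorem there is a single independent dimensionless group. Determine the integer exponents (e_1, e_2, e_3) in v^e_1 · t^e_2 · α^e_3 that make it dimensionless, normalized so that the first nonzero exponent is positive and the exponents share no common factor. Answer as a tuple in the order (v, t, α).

L: e_1·(1) + e_2·(0) + e_3·(2) = 0
T: e_1·(-1) + e_2·(1) + e_3·(-1) = 0
Solving this homogeneous linear system for the smallest-integer solution (first nonzero entry positive) gives (2, 1, -1).

(2, 1, -1)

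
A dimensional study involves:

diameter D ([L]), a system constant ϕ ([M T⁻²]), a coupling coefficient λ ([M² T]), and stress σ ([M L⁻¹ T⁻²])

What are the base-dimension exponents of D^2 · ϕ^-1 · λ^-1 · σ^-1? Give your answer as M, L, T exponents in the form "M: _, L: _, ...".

M: -4, L: 3, T: 3

Collect each base-dimension exponent across the product:
  M: 2·(0) − (1) − (2) − (1) = -4
  L: 2·(1) − (0) − (0) − (-1) = 3
  T: 2·(0) − (-2) − (1) − (-2) = 3
So the dimensions are [M⁻⁴ L³ T³].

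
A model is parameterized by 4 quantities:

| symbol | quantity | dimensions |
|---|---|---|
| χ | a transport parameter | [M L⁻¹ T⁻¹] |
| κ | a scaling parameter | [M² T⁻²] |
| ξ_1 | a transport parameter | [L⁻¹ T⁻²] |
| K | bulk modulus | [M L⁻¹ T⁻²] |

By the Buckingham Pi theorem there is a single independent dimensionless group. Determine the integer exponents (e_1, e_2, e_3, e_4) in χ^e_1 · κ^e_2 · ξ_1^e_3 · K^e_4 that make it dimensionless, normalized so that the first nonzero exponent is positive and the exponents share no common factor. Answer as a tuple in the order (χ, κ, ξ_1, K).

M: e_1·(1) + e_2·(2) + e_3·(0) + e_4·(1) = 0
L: e_1·(-1) + e_2·(0) + e_3·(-1) + e_4·(-1) = 0
T: e_1·(-1) + e_2·(-2) + e_3·(-2) + e_4·(-2) = 0
Solving this homogeneous linear system for the smallest-integer solution (first nonzero entry positive) gives (2, 1, 2, -4).

(2, 1, 2, -4)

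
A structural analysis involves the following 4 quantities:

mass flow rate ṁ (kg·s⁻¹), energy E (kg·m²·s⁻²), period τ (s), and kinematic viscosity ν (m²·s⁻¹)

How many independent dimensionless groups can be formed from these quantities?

There are 4 variables and 3 base dimensions (M, L, T).
The dimension matrix has rank 3.
Independent dimensionless groups: 4 − 3 = 1.

1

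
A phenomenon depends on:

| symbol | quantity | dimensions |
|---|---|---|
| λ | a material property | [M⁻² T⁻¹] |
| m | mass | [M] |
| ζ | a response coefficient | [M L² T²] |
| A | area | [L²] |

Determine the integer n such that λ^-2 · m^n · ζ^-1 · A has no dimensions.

Balance the M exponent: (1)·n from m, plus −2·(-2) − (1) + (0) = 3 from the rest, must sum to zero.
n + 3 = 0, so n = -3.

-3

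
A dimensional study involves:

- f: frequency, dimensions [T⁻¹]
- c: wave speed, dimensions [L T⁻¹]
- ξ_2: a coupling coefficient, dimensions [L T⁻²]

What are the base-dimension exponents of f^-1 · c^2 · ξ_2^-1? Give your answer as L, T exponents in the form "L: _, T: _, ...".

L: 1, T: 1

Collect each base-dimension exponent across the product:
  L: −(0) + 2·(1) − (1) = 1
  T: −(-1) + 2·(-1) − (-2) = 1
So the dimensions are [L T].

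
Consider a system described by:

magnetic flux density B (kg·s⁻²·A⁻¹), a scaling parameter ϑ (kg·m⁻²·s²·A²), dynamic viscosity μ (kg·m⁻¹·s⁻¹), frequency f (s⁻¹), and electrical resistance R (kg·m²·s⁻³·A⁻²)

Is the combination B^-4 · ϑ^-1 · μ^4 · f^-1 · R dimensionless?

Sum the exponent of each base dimension across the product:
  M: −4·[B]_M − [ϑ]_M + 4·[μ]_M − [f]_M + [R]_M = −4·(1) − (1) + 4·(1) − (0) + (1) = 0
  L: −4·[B]_L − [ϑ]_L + 4·[μ]_L − [f]_L + [R]_L = −4·(0) − (-2) + 4·(-1) − (0) + (2) = 0
  T: −4·[B]_T − [ϑ]_T + 4·[μ]_T − [f]_T + [R]_T = −4·(-2) − (2) + 4·(-1) − (-1) + (-3) = 0
  I: −4·[B]_I − [ϑ]_I + 4·[μ]_I − [f]_I + [R]_I = −4·(-1) − (2) + 4·(0) − (0) + (-2) = 0
All base exponents vanish — dimensionless.

yes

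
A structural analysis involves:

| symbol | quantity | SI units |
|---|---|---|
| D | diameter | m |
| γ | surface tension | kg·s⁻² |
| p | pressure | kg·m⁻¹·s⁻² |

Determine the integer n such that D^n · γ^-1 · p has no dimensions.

Balance the L exponent: (1)·n from D, plus −(0) + (-1) = -1 from the rest, must sum to zero.
n − 1 = 0, so n = 1.

1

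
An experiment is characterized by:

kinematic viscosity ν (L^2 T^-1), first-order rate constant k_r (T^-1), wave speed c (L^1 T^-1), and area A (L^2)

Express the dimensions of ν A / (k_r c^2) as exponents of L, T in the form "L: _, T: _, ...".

L: 2, T: 2

Collect each base-dimension exponent across the product:
  L: (2) − (0) − 2·(1) + (2) = 2
  T: (-1) − (-1) − 2·(-1) + (0) = 2
So the dimensions are [L² T²].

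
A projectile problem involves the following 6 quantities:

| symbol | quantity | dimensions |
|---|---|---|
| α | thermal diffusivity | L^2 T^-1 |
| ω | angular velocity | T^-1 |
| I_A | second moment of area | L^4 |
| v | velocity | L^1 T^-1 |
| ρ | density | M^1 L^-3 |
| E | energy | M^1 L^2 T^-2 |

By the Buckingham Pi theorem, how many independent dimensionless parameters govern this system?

3

There are 6 variables and 3 base dimensions (M, L, T).
The dimension matrix has rank 3.
Independent dimensionless groups: 6 − 3 = 3.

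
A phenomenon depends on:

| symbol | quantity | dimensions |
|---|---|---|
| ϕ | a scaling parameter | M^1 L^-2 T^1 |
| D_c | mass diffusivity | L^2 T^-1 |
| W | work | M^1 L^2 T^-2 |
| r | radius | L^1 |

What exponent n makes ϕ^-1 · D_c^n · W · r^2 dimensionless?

Balance the L exponent: (2)·n from D_c, plus −(-2) + (2) + 2·(1) = 6 from the rest, must sum to zero.
2n + 6 = 0, so n = -3.

-3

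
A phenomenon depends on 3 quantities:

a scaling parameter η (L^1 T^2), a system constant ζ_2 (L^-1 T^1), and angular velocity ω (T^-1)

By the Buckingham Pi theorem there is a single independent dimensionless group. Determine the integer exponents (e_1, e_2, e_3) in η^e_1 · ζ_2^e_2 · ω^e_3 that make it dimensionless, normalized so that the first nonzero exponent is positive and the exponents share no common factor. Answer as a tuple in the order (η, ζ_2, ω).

L: e_1·(1) + e_2·(-1) + e_3·(0) = 0
T: e_1·(2) + e_2·(1) + e_3·(-1) = 0
Solving this homogeneous linear system for the smallest-integer solution (first nonzero entry positive) gives (1, 1, 3).

(1, 1, 3)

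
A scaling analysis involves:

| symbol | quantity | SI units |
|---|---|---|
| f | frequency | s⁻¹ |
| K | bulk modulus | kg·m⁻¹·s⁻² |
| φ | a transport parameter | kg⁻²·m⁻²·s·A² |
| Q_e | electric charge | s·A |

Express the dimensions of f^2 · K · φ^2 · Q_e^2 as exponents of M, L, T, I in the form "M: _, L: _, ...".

Collect each base-dimension exponent across the product:
  M: 2·(0) + (1) + 2·(-2) + 2·(0) = -3
  L: 2·(0) + (-1) + 2·(-2) + 2·(0) = -5
  T: 2·(-1) + (-2) + 2·(1) + 2·(1) = 0
  I: 2·(0) + (0) + 2·(2) + 2·(1) = 6
So the dimensions are [M⁻³ L⁻⁵ I⁶].

M: -3, L: -5, T: 0, I: 6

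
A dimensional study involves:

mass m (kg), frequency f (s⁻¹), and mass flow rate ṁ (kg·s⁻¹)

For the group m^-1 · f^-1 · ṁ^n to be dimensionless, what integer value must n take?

1

Balance the M exponent: (1)·n from ṁ, plus −(1) − (0) = -1 from the rest, must sum to zero.
n − 1 = 0, so n = 1.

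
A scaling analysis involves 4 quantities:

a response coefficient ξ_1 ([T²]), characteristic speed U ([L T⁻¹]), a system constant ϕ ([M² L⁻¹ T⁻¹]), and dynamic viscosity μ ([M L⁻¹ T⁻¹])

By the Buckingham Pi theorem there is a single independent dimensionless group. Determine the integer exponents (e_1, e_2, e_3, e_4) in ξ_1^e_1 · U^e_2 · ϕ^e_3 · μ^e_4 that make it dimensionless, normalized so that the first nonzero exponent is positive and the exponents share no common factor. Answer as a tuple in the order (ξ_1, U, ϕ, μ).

(1, 1, -1, 2)

M: e_1·(0) + e_2·(0) + e_3·(2) + e_4·(1) = 0
L: e_1·(0) + e_2·(1) + e_3·(-1) + e_4·(-1) = 0
T: e_1·(2) + e_2·(-1) + e_3·(-1) + e_4·(-1) = 0
Solving this homogeneous linear system for the smallest-integer solution (first nonzero entry positive) gives (1, 1, -1, 2).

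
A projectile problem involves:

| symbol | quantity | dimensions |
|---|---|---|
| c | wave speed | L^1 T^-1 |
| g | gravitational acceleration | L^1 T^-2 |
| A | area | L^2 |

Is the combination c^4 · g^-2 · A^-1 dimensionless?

yes

Sum the exponent of each base dimension across the product:
  M: 4·[c]_M − 2·[g]_M − [A]_M = 4·(0) − 2·(0) − (0) = 0
  L: 4·[c]_L − 2·[g]_L − [A]_L = 4·(1) − 2·(1) − (2) = 0
  T: 4·[c]_T − 2·[g]_T − [A]_T = 4·(-1) − 2·(-2) − (0) = 0
All base exponents vanish — dimensionless.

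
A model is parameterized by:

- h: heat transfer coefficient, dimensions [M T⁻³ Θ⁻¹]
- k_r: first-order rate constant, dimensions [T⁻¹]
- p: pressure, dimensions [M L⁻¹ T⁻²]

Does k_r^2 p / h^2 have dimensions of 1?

no

Sum the exponent of each base dimension across the product:
  M: −2·[h]_M + 2·[k_r]_M + [p]_M = −2·(1) + 2·(0) + (1) = -1
  L: −2·[h]_L + 2·[k_r]_L + [p]_L = −2·(0) + 2·(0) + (-1) = -1
  T: −2·[h]_T + 2·[k_r]_T + [p]_T = −2·(-3) + 2·(-1) + (-2) = 2
  Θ: −2·[h]_Θ + 2·[k_r]_Θ + [p]_Θ = −2·(-1) + 2·(0) + (0) = 2
Net dimensions [M⁻¹ L⁻¹ T² Θ²] ≠ [1] — not dimensionless.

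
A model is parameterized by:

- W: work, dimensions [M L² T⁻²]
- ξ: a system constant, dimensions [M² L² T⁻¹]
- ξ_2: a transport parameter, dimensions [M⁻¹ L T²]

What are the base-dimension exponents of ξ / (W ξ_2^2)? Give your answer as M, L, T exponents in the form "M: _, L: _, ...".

Collect each base-dimension exponent across the product:
  M: −(1) + (2) − 2·(-1) = 3
  L: −(2) + (2) − 2·(1) = -2
  T: −(-2) + (-1) − 2·(2) = -3
So the dimensions are [M³ L⁻² T⁻³].

M: 3, L: -2, T: -3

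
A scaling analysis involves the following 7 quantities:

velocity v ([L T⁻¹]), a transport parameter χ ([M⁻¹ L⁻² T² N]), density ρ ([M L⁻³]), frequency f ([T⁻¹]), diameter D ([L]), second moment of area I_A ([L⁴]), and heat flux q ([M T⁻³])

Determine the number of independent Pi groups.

There are 7 variables and 4 base dimensions (M, L, T, N).
The dimension matrix has rank 4.
Independent dimensionless groups: 7 − 4 = 3.

3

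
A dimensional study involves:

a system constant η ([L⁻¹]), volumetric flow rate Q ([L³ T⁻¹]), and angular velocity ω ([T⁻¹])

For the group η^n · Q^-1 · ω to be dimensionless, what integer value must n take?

-3

Balance the L exponent: (-1)·n from η, plus −(3) + (0) = -3 from the rest, must sum to zero.
−n − 3 = 0, so n = -3.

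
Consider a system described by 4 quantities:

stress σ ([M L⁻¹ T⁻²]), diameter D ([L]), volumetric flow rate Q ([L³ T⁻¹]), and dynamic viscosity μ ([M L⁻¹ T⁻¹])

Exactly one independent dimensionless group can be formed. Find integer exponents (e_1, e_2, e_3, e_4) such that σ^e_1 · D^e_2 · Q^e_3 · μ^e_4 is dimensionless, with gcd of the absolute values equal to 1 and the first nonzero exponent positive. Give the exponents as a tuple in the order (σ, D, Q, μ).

M: e_1·(1) + e_2·(0) + e_3·(0) + e_4·(1) = 0
L: e_1·(-1) + e_2·(1) + e_3·(3) + e_4·(-1) = 0
T: e_1·(-2) + e_2·(0) + e_3·(-1) + e_4·(-1) = 0
Solving this homogeneous linear system for the smallest-integer solution (first nonzero entry positive) gives (1, 3, -1, -1).

(1, 3, -1, -1)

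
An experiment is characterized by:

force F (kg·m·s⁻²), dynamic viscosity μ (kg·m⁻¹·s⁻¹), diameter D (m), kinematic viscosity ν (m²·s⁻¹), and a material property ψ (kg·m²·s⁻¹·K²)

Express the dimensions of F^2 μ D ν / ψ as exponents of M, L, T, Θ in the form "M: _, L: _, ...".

M: 2, L: 2, T: -5, Θ: -2

Collect each base-dimension exponent across the product:
  M: 2·(1) + (1) + (0) + (0) − (1) = 2
  L: 2·(1) + (-1) + (1) + (2) − (2) = 2
  T: 2·(-2) + (-1) + (0) + (-1) − (-1) = -5
  Θ: 2·(0) + (0) + (0) + (0) − (2) = -2
So the dimensions are [M² L² T⁻⁵ Θ⁻²].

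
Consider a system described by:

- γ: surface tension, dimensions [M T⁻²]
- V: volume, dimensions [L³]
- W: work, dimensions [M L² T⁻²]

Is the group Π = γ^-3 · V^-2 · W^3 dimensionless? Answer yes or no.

Sum the exponent of each base dimension across the product:
  M: −3·[γ]_M − 2·[V]_M + 3·[W]_M = −3·(1) − 2·(0) + 3·(1) = 0
  L: −3·[γ]_L − 2·[V]_L + 3·[W]_L = −3·(0) − 2·(3) + 3·(2) = 0
  T: −3·[γ]_T − 2·[V]_T + 3·[W]_T = −3·(-2) − 2·(0) + 3·(-2) = 0
  I: −3·[γ]_I − 2·[V]_I + 3·[W]_I = −3·(0) − 2·(0) + 3·(0) = 0
All base exponents vanish — dimensionless.

yes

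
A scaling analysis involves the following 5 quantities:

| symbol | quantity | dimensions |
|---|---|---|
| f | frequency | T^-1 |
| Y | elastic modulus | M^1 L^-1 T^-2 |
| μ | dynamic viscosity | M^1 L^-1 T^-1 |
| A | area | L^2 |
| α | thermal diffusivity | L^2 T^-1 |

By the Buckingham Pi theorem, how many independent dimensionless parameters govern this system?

2

There are 5 variables and 3 base dimensions (M, L, T).
The dimension matrix has rank 3.
Independent dimensionless groups: 5 − 3 = 2.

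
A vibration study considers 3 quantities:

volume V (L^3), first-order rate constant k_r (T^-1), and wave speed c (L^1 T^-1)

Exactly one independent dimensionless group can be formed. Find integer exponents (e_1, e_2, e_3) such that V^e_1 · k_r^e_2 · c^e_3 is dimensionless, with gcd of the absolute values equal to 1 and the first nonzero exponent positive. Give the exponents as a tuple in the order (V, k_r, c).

L: e_1·(3) + e_2·(0) + e_3·(1) = 0
T: e_1·(0) + e_2·(-1) + e_3·(-1) = 0
Solving this homogeneous linear system for the smallest-integer solution (first nonzero entry positive) gives (1, 3, -3).

(1, 3, -3)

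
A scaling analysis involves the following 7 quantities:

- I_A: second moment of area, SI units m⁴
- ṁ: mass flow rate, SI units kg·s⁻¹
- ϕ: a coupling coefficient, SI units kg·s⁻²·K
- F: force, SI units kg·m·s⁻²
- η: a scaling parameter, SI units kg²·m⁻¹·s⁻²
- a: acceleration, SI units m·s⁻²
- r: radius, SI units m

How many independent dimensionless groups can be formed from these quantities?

There are 7 variables and 4 base dimensions (M, L, T, Θ).
The dimension matrix has rank 4.
Independent dimensionless groups: 7 − 4 = 3.

3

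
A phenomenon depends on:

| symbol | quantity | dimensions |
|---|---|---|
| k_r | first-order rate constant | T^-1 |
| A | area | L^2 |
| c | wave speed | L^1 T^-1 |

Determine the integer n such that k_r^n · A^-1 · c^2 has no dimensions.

Balance the T exponent: (-1)·n from k_r, plus −(0) + 2·(-1) = -2 from the rest, must sum to zero.
−n − 2 = 0, so n = -2.

-2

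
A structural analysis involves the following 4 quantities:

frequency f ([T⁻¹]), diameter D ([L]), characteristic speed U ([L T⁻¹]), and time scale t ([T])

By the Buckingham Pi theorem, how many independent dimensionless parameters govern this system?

2

There are 4 variables and 2 base dimensions (L, T).
The dimension matrix has rank 2.
Independent dimensionless groups: 4 − 2 = 2.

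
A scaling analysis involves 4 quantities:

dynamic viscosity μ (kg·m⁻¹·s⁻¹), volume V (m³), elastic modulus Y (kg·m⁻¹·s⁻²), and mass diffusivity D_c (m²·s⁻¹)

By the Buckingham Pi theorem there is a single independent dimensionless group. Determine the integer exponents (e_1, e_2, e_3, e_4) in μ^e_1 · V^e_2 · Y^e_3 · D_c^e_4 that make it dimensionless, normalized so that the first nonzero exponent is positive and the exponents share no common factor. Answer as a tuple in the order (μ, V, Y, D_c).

M: e_1·(1) + e_2·(0) + e_3·(1) + e_4·(0) = 0
L: e_1·(-1) + e_2·(3) + e_3·(-1) + e_4·(2) = 0
T: e_1·(-1) + e_2·(0) + e_3·(-2) + e_4·(-1) = 0
Solving this homogeneous linear system for the smallest-integer solution (first nonzero entry positive) gives (3, -2, -3, 3).

(3, -2, -3, 3)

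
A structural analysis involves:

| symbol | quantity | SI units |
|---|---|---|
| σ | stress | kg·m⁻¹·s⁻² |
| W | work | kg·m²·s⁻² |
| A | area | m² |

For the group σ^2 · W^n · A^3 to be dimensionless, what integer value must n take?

Balance the M exponent: (1)·n from W, plus 2·(1) + 3·(0) = 2 from the rest, must sum to zero.
n + 2 = 0, so n = -2.

-2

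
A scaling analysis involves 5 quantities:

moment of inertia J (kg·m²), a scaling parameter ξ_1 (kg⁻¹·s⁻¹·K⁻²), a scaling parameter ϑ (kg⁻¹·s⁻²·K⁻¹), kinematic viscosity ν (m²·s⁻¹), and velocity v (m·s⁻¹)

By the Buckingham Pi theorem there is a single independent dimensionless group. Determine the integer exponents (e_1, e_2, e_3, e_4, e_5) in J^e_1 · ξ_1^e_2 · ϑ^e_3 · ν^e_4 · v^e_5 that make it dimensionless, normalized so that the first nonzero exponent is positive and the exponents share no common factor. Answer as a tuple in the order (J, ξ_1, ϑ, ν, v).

M: e_1·(1) + e_2·(-1) + e_3·(-1) + e_4·(0) + e_5·(0) = 0
L: e_1·(2) + e_2·(0) + e_3·(0) + e_4·(2) + e_5·(1) = 0
T: e_1·(0) + e_2·(-1) + e_3·(-2) + e_4·(-1) + e_5·(-1) = 0
Θ: e_1·(0) + e_2·(-2) + e_3·(-1) + e_4·(0) + e_5·(0) = 0
Solving this homogeneous linear system for the smallest-integer solution (first nonzero entry positive) gives (1, -1, 2, 1, -4).

(1, -1, 2, 1, -4)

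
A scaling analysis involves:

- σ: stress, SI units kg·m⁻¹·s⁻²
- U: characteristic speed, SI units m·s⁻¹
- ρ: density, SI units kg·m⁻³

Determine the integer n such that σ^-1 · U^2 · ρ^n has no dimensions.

Balance the M exponent: (1)·n from ρ, plus −(1) + 2·(0) = -1 from the rest, must sum to zero.
n − 1 = 0, so n = 1.

1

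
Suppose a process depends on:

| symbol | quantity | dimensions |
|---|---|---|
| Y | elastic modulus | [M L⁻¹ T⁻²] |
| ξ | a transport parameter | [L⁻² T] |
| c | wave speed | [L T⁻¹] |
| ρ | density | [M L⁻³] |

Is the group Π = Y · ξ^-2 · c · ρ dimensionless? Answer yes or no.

Sum the exponent of each base dimension across the product:
  M: [Y]_M − 2·[ξ]_M + [c]_M + [ρ]_M = (1) − 2·(0) + (0) + (1) = 2
  L: [Y]_L − 2·[ξ]_L + [c]_L + [ρ]_L = (-1) − 2·(-2) + (1) + (-3) = 1
  T: [Y]_T − 2·[ξ]_T + [c]_T + [ρ]_T = (-2) − 2·(1) + (-1) + (0) = -5
Net dimensions [M² L T⁻⁵] ≠ [1] — not dimensionless.

no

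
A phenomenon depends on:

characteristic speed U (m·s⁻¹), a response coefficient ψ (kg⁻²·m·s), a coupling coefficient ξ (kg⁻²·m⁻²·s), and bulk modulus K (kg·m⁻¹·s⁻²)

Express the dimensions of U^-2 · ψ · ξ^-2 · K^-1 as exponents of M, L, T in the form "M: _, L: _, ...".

M: 1, L: 4, T: 3

Collect each base-dimension exponent across the product:
  M: −2·(0) + (-2) − 2·(-2) − (1) = 1
  L: −2·(1) + (1) − 2·(-2) − (-1) = 4
  T: −2·(-1) + (1) − 2·(1) − (-2) = 3
So the dimensions are [M L⁴ T³].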